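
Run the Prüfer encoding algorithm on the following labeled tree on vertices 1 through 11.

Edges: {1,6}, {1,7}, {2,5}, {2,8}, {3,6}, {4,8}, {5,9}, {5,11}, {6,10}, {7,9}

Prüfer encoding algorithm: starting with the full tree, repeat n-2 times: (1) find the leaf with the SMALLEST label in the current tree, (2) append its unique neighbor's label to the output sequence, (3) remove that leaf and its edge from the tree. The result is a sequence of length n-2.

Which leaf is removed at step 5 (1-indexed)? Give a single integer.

Answer: 10

Derivation:
Step 1: current leaves = {3,4,10,11}. Remove leaf 3 (neighbor: 6).
Step 2: current leaves = {4,10,11}. Remove leaf 4 (neighbor: 8).
Step 3: current leaves = {8,10,11}. Remove leaf 8 (neighbor: 2).
Step 4: current leaves = {2,10,11}. Remove leaf 2 (neighbor: 5).
Step 5: current leaves = {10,11}. Remove leaf 10 (neighbor: 6).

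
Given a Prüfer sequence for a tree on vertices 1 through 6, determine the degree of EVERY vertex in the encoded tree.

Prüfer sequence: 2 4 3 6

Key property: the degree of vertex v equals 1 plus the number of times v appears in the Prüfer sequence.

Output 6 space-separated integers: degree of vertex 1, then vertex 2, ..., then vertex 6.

p_1 = 2: count[2] becomes 1
p_2 = 4: count[4] becomes 1
p_3 = 3: count[3] becomes 1
p_4 = 6: count[6] becomes 1
Degrees (1 + count): deg[1]=1+0=1, deg[2]=1+1=2, deg[3]=1+1=2, deg[4]=1+1=2, deg[5]=1+0=1, deg[6]=1+1=2

Answer: 1 2 2 2 1 2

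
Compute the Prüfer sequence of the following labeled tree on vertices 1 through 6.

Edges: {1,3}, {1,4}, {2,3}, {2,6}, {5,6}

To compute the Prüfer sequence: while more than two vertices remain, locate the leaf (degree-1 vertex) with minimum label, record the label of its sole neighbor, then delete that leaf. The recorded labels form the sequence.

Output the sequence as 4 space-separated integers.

Answer: 1 3 2 6

Derivation:
Step 1: leaves = {4,5}. Remove smallest leaf 4, emit neighbor 1.
Step 2: leaves = {1,5}. Remove smallest leaf 1, emit neighbor 3.
Step 3: leaves = {3,5}. Remove smallest leaf 3, emit neighbor 2.
Step 4: leaves = {2,5}. Remove smallest leaf 2, emit neighbor 6.
Done: 2 vertices remain (5, 6). Sequence = [1 3 2 6]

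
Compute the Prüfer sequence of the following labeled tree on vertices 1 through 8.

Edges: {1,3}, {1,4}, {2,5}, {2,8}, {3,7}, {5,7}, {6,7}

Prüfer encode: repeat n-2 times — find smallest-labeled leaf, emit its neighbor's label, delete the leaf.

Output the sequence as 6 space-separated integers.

Step 1: leaves = {4,6,8}. Remove smallest leaf 4, emit neighbor 1.
Step 2: leaves = {1,6,8}. Remove smallest leaf 1, emit neighbor 3.
Step 3: leaves = {3,6,8}. Remove smallest leaf 3, emit neighbor 7.
Step 4: leaves = {6,8}. Remove smallest leaf 6, emit neighbor 7.
Step 5: leaves = {7,8}. Remove smallest leaf 7, emit neighbor 5.
Step 6: leaves = {5,8}. Remove smallest leaf 5, emit neighbor 2.
Done: 2 vertices remain (2, 8). Sequence = [1 3 7 7 5 2]

Answer: 1 3 7 7 5 2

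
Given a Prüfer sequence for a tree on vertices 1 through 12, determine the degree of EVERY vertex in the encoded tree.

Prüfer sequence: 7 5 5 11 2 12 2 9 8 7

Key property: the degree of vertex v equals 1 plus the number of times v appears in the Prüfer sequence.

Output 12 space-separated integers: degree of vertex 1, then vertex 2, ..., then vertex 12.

p_1 = 7: count[7] becomes 1
p_2 = 5: count[5] becomes 1
p_3 = 5: count[5] becomes 2
p_4 = 11: count[11] becomes 1
p_5 = 2: count[2] becomes 1
p_6 = 12: count[12] becomes 1
p_7 = 2: count[2] becomes 2
p_8 = 9: count[9] becomes 1
p_9 = 8: count[8] becomes 1
p_10 = 7: count[7] becomes 2
Degrees (1 + count): deg[1]=1+0=1, deg[2]=1+2=3, deg[3]=1+0=1, deg[4]=1+0=1, deg[5]=1+2=3, deg[6]=1+0=1, deg[7]=1+2=3, deg[8]=1+1=2, deg[9]=1+1=2, deg[10]=1+0=1, deg[11]=1+1=2, deg[12]=1+1=2

Answer: 1 3 1 1 3 1 3 2 2 1 2 2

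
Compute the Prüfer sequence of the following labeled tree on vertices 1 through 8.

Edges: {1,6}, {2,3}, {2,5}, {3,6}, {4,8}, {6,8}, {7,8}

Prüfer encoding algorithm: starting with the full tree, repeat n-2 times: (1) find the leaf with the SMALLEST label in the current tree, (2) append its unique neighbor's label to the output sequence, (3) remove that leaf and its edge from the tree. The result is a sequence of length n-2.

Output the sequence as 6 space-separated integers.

Step 1: leaves = {1,4,5,7}. Remove smallest leaf 1, emit neighbor 6.
Step 2: leaves = {4,5,7}. Remove smallest leaf 4, emit neighbor 8.
Step 3: leaves = {5,7}. Remove smallest leaf 5, emit neighbor 2.
Step 4: leaves = {2,7}. Remove smallest leaf 2, emit neighbor 3.
Step 5: leaves = {3,7}. Remove smallest leaf 3, emit neighbor 6.
Step 6: leaves = {6,7}. Remove smallest leaf 6, emit neighbor 8.
Done: 2 vertices remain (7, 8). Sequence = [6 8 2 3 6 8]

Answer: 6 8 2 3 6 8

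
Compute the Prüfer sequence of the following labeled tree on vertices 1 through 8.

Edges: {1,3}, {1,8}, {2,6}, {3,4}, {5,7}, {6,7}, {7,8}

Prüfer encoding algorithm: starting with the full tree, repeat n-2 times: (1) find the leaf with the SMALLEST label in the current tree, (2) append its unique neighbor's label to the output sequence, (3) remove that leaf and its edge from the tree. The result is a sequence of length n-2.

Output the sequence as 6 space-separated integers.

Step 1: leaves = {2,4,5}. Remove smallest leaf 2, emit neighbor 6.
Step 2: leaves = {4,5,6}. Remove smallest leaf 4, emit neighbor 3.
Step 3: leaves = {3,5,6}. Remove smallest leaf 3, emit neighbor 1.
Step 4: leaves = {1,5,6}. Remove smallest leaf 1, emit neighbor 8.
Step 5: leaves = {5,6,8}. Remove smallest leaf 5, emit neighbor 7.
Step 6: leaves = {6,8}. Remove smallest leaf 6, emit neighbor 7.
Done: 2 vertices remain (7, 8). Sequence = [6 3 1 8 7 7]

Answer: 6 3 1 8 7 7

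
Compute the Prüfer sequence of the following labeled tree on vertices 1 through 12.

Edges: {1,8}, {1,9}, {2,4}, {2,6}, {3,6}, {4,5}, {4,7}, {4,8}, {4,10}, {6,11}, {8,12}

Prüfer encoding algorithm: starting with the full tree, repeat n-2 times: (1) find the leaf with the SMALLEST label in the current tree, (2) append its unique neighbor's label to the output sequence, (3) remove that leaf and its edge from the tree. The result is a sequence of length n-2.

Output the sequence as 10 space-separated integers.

Step 1: leaves = {3,5,7,9,10,11,12}. Remove smallest leaf 3, emit neighbor 6.
Step 2: leaves = {5,7,9,10,11,12}. Remove smallest leaf 5, emit neighbor 4.
Step 3: leaves = {7,9,10,11,12}. Remove smallest leaf 7, emit neighbor 4.
Step 4: leaves = {9,10,11,12}. Remove smallest leaf 9, emit neighbor 1.
Step 5: leaves = {1,10,11,12}. Remove smallest leaf 1, emit neighbor 8.
Step 6: leaves = {10,11,12}. Remove smallest leaf 10, emit neighbor 4.
Step 7: leaves = {11,12}. Remove smallest leaf 11, emit neighbor 6.
Step 8: leaves = {6,12}. Remove smallest leaf 6, emit neighbor 2.
Step 9: leaves = {2,12}. Remove smallest leaf 2, emit neighbor 4.
Step 10: leaves = {4,12}. Remove smallest leaf 4, emit neighbor 8.
Done: 2 vertices remain (8, 12). Sequence = [6 4 4 1 8 4 6 2 4 8]

Answer: 6 4 4 1 8 4 6 2 4 8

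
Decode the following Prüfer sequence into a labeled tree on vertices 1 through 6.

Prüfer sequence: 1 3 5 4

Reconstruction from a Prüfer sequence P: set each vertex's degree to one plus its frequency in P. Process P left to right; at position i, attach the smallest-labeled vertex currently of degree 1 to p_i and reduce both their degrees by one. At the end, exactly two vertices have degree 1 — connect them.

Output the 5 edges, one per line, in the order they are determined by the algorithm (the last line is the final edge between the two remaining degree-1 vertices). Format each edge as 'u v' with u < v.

Initial degrees: {1:2, 2:1, 3:2, 4:2, 5:2, 6:1}
Step 1: smallest deg-1 vertex = 2, p_1 = 1. Add edge {1,2}. Now deg[2]=0, deg[1]=1.
Step 2: smallest deg-1 vertex = 1, p_2 = 3. Add edge {1,3}. Now deg[1]=0, deg[3]=1.
Step 3: smallest deg-1 vertex = 3, p_3 = 5. Add edge {3,5}. Now deg[3]=0, deg[5]=1.
Step 4: smallest deg-1 vertex = 5, p_4 = 4. Add edge {4,5}. Now deg[5]=0, deg[4]=1.
Final: two remaining deg-1 vertices are 4, 6. Add edge {4,6}.

Answer: 1 2
1 3
3 5
4 5
4 6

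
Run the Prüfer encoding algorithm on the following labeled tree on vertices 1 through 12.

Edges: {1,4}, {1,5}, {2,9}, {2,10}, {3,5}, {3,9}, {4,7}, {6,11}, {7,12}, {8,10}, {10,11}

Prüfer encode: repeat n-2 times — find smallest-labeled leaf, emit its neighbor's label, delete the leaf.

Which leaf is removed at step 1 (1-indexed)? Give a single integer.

Answer: 6

Derivation:
Step 1: current leaves = {6,8,12}. Remove leaf 6 (neighbor: 11).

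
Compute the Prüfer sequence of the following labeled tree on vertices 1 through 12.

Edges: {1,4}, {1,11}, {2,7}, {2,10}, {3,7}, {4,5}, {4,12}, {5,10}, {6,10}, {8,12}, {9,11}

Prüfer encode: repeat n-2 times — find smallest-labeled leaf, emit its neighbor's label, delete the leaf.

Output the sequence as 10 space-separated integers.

Answer: 7 10 2 10 12 11 5 4 1 4

Derivation:
Step 1: leaves = {3,6,8,9}. Remove smallest leaf 3, emit neighbor 7.
Step 2: leaves = {6,7,8,9}. Remove smallest leaf 6, emit neighbor 10.
Step 3: leaves = {7,8,9}. Remove smallest leaf 7, emit neighbor 2.
Step 4: leaves = {2,8,9}. Remove smallest leaf 2, emit neighbor 10.
Step 5: leaves = {8,9,10}. Remove smallest leaf 8, emit neighbor 12.
Step 6: leaves = {9,10,12}. Remove smallest leaf 9, emit neighbor 11.
Step 7: leaves = {10,11,12}. Remove smallest leaf 10, emit neighbor 5.
Step 8: leaves = {5,11,12}. Remove smallest leaf 5, emit neighbor 4.
Step 9: leaves = {11,12}. Remove smallest leaf 11, emit neighbor 1.
Step 10: leaves = {1,12}. Remove smallest leaf 1, emit neighbor 4.
Done: 2 vertices remain (4, 12). Sequence = [7 10 2 10 12 11 5 4 1 4]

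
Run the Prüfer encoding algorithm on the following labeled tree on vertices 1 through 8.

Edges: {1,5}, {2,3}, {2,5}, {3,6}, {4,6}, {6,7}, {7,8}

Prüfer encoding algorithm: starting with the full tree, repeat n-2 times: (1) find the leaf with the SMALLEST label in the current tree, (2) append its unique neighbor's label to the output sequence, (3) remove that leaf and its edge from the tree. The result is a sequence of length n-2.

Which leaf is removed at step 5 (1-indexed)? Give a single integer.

Answer: 3

Derivation:
Step 1: current leaves = {1,4,8}. Remove leaf 1 (neighbor: 5).
Step 2: current leaves = {4,5,8}. Remove leaf 4 (neighbor: 6).
Step 3: current leaves = {5,8}. Remove leaf 5 (neighbor: 2).
Step 4: current leaves = {2,8}. Remove leaf 2 (neighbor: 3).
Step 5: current leaves = {3,8}. Remove leaf 3 (neighbor: 6).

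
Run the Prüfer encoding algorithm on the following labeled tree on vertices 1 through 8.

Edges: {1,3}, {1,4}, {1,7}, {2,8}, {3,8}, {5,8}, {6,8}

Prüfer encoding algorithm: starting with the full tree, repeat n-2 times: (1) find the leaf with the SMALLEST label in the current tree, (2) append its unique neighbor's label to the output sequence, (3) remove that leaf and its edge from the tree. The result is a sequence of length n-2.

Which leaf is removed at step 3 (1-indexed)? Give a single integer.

Answer: 5

Derivation:
Step 1: current leaves = {2,4,5,6,7}. Remove leaf 2 (neighbor: 8).
Step 2: current leaves = {4,5,6,7}. Remove leaf 4 (neighbor: 1).
Step 3: current leaves = {5,6,7}. Remove leaf 5 (neighbor: 8).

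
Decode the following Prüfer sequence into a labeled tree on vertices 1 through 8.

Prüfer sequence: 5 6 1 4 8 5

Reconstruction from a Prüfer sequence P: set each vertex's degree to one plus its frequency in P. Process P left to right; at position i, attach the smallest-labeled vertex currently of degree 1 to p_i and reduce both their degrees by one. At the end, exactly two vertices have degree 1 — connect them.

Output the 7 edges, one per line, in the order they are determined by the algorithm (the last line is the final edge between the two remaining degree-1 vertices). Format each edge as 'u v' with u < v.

Answer: 2 5
3 6
1 6
1 4
4 8
5 7
5 8

Derivation:
Initial degrees: {1:2, 2:1, 3:1, 4:2, 5:3, 6:2, 7:1, 8:2}
Step 1: smallest deg-1 vertex = 2, p_1 = 5. Add edge {2,5}. Now deg[2]=0, deg[5]=2.
Step 2: smallest deg-1 vertex = 3, p_2 = 6. Add edge {3,6}. Now deg[3]=0, deg[6]=1.
Step 3: smallest deg-1 vertex = 6, p_3 = 1. Add edge {1,6}. Now deg[6]=0, deg[1]=1.
Step 4: smallest deg-1 vertex = 1, p_4 = 4. Add edge {1,4}. Now deg[1]=0, deg[4]=1.
Step 5: smallest deg-1 vertex = 4, p_5 = 8. Add edge {4,8}. Now deg[4]=0, deg[8]=1.
Step 6: smallest deg-1 vertex = 7, p_6 = 5. Add edge {5,7}. Now deg[7]=0, deg[5]=1.
Final: two remaining deg-1 vertices are 5, 8. Add edge {5,8}.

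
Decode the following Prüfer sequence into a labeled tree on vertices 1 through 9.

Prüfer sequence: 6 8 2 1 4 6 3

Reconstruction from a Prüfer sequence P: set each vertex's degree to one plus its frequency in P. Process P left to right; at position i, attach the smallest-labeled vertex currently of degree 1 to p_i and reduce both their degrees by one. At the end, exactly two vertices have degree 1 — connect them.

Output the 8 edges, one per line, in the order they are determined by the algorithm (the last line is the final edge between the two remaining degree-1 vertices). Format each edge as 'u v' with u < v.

Answer: 5 6
7 8
2 8
1 2
1 4
4 6
3 6
3 9

Derivation:
Initial degrees: {1:2, 2:2, 3:2, 4:2, 5:1, 6:3, 7:1, 8:2, 9:1}
Step 1: smallest deg-1 vertex = 5, p_1 = 6. Add edge {5,6}. Now deg[5]=0, deg[6]=2.
Step 2: smallest deg-1 vertex = 7, p_2 = 8. Add edge {7,8}. Now deg[7]=0, deg[8]=1.
Step 3: smallest deg-1 vertex = 8, p_3 = 2. Add edge {2,8}. Now deg[8]=0, deg[2]=1.
Step 4: smallest deg-1 vertex = 2, p_4 = 1. Add edge {1,2}. Now deg[2]=0, deg[1]=1.
Step 5: smallest deg-1 vertex = 1, p_5 = 4. Add edge {1,4}. Now deg[1]=0, deg[4]=1.
Step 6: smallest deg-1 vertex = 4, p_6 = 6. Add edge {4,6}. Now deg[4]=0, deg[6]=1.
Step 7: smallest deg-1 vertex = 6, p_7 = 3. Add edge {3,6}. Now deg[6]=0, deg[3]=1.
Final: two remaining deg-1 vertices are 3, 9. Add edge {3,9}.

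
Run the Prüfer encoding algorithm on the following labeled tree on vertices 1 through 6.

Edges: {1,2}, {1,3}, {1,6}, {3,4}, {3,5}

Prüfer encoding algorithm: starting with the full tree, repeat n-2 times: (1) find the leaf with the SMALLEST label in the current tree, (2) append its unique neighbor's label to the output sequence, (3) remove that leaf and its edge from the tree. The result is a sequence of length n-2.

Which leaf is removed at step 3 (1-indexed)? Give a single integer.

Step 1: current leaves = {2,4,5,6}. Remove leaf 2 (neighbor: 1).
Step 2: current leaves = {4,5,6}. Remove leaf 4 (neighbor: 3).
Step 3: current leaves = {5,6}. Remove leaf 5 (neighbor: 3).

Answer: 5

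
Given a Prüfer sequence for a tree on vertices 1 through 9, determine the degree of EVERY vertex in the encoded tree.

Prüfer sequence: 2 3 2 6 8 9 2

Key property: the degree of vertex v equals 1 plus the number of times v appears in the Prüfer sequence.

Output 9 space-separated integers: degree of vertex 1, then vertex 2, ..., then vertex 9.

Answer: 1 4 2 1 1 2 1 2 2

Derivation:
p_1 = 2: count[2] becomes 1
p_2 = 3: count[3] becomes 1
p_3 = 2: count[2] becomes 2
p_4 = 6: count[6] becomes 1
p_5 = 8: count[8] becomes 1
p_6 = 9: count[9] becomes 1
p_7 = 2: count[2] becomes 3
Degrees (1 + count): deg[1]=1+0=1, deg[2]=1+3=4, deg[3]=1+1=2, deg[4]=1+0=1, deg[5]=1+0=1, deg[6]=1+1=2, deg[7]=1+0=1, deg[8]=1+1=2, deg[9]=1+1=2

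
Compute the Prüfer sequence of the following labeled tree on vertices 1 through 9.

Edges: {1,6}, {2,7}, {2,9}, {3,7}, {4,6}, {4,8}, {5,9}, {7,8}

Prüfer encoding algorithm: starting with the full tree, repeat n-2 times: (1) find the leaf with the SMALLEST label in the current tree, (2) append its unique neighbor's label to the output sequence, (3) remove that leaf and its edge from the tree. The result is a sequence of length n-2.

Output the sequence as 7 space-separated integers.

Answer: 6 7 9 4 8 7 2

Derivation:
Step 1: leaves = {1,3,5}. Remove smallest leaf 1, emit neighbor 6.
Step 2: leaves = {3,5,6}. Remove smallest leaf 3, emit neighbor 7.
Step 3: leaves = {5,6}. Remove smallest leaf 5, emit neighbor 9.
Step 4: leaves = {6,9}. Remove smallest leaf 6, emit neighbor 4.
Step 5: leaves = {4,9}. Remove smallest leaf 4, emit neighbor 8.
Step 6: leaves = {8,9}. Remove smallest leaf 8, emit neighbor 7.
Step 7: leaves = {7,9}. Remove smallest leaf 7, emit neighbor 2.
Done: 2 vertices remain (2, 9). Sequence = [6 7 9 4 8 7 2]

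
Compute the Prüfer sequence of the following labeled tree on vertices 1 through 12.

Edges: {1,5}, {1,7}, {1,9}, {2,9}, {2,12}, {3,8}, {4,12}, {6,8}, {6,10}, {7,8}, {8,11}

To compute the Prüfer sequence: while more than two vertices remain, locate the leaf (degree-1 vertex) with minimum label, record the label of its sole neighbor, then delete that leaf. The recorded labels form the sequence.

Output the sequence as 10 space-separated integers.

Step 1: leaves = {3,4,5,10,11}. Remove smallest leaf 3, emit neighbor 8.
Step 2: leaves = {4,5,10,11}. Remove smallest leaf 4, emit neighbor 12.
Step 3: leaves = {5,10,11,12}. Remove smallest leaf 5, emit neighbor 1.
Step 4: leaves = {10,11,12}. Remove smallest leaf 10, emit neighbor 6.
Step 5: leaves = {6,11,12}. Remove smallest leaf 6, emit neighbor 8.
Step 6: leaves = {11,12}. Remove smallest leaf 11, emit neighbor 8.
Step 7: leaves = {8,12}. Remove smallest leaf 8, emit neighbor 7.
Step 8: leaves = {7,12}. Remove smallest leaf 7, emit neighbor 1.
Step 9: leaves = {1,12}. Remove smallest leaf 1, emit neighbor 9.
Step 10: leaves = {9,12}. Remove smallest leaf 9, emit neighbor 2.
Done: 2 vertices remain (2, 12). Sequence = [8 12 1 6 8 8 7 1 9 2]

Answer: 8 12 1 6 8 8 7 1 9 2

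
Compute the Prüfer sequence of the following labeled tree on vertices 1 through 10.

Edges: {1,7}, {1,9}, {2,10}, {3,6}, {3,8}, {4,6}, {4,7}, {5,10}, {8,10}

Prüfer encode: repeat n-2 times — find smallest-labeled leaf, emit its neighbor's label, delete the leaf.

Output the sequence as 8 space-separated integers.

Step 1: leaves = {2,5,9}. Remove smallest leaf 2, emit neighbor 10.
Step 2: leaves = {5,9}. Remove smallest leaf 5, emit neighbor 10.
Step 3: leaves = {9,10}. Remove smallest leaf 9, emit neighbor 1.
Step 4: leaves = {1,10}. Remove smallest leaf 1, emit neighbor 7.
Step 5: leaves = {7,10}. Remove smallest leaf 7, emit neighbor 4.
Step 6: leaves = {4,10}. Remove smallest leaf 4, emit neighbor 6.
Step 7: leaves = {6,10}. Remove smallest leaf 6, emit neighbor 3.
Step 8: leaves = {3,10}. Remove smallest leaf 3, emit neighbor 8.
Done: 2 vertices remain (8, 10). Sequence = [10 10 1 7 4 6 3 8]

Answer: 10 10 1 7 4 6 3 8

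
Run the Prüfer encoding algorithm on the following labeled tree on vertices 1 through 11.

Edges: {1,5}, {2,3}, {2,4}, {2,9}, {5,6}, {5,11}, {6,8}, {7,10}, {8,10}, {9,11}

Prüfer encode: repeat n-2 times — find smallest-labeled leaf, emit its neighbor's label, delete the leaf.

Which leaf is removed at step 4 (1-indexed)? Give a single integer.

Step 1: current leaves = {1,3,4,7}. Remove leaf 1 (neighbor: 5).
Step 2: current leaves = {3,4,7}. Remove leaf 3 (neighbor: 2).
Step 3: current leaves = {4,7}. Remove leaf 4 (neighbor: 2).
Step 4: current leaves = {2,7}. Remove leaf 2 (neighbor: 9).

Answer: 2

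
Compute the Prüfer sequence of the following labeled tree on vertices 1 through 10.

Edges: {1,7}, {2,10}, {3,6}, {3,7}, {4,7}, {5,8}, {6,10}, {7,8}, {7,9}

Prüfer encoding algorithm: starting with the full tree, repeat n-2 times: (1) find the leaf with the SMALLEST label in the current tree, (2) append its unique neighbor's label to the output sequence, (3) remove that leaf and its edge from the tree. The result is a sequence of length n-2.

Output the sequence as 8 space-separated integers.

Answer: 7 10 7 8 7 7 3 6

Derivation:
Step 1: leaves = {1,2,4,5,9}. Remove smallest leaf 1, emit neighbor 7.
Step 2: leaves = {2,4,5,9}. Remove smallest leaf 2, emit neighbor 10.
Step 3: leaves = {4,5,9,10}. Remove smallest leaf 4, emit neighbor 7.
Step 4: leaves = {5,9,10}. Remove smallest leaf 5, emit neighbor 8.
Step 5: leaves = {8,9,10}. Remove smallest leaf 8, emit neighbor 7.
Step 6: leaves = {9,10}. Remove smallest leaf 9, emit neighbor 7.
Step 7: leaves = {7,10}. Remove smallest leaf 7, emit neighbor 3.
Step 8: leaves = {3,10}. Remove smallest leaf 3, emit neighbor 6.
Done: 2 vertices remain (6, 10). Sequence = [7 10 7 8 7 7 3 6]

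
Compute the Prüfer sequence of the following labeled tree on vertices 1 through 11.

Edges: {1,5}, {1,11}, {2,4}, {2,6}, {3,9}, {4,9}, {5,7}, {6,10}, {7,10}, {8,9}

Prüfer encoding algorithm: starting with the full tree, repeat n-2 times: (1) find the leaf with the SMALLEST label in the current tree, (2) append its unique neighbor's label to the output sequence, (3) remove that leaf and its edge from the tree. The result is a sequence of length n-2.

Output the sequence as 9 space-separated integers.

Step 1: leaves = {3,8,11}. Remove smallest leaf 3, emit neighbor 9.
Step 2: leaves = {8,11}. Remove smallest leaf 8, emit neighbor 9.
Step 3: leaves = {9,11}. Remove smallest leaf 9, emit neighbor 4.
Step 4: leaves = {4,11}. Remove smallest leaf 4, emit neighbor 2.
Step 5: leaves = {2,11}. Remove smallest leaf 2, emit neighbor 6.
Step 6: leaves = {6,11}. Remove smallest leaf 6, emit neighbor 10.
Step 7: leaves = {10,11}. Remove smallest leaf 10, emit neighbor 7.
Step 8: leaves = {7,11}. Remove smallest leaf 7, emit neighbor 5.
Step 9: leaves = {5,11}. Remove smallest leaf 5, emit neighbor 1.
Done: 2 vertices remain (1, 11). Sequence = [9 9 4 2 6 10 7 5 1]

Answer: 9 9 4 2 6 10 7 5 1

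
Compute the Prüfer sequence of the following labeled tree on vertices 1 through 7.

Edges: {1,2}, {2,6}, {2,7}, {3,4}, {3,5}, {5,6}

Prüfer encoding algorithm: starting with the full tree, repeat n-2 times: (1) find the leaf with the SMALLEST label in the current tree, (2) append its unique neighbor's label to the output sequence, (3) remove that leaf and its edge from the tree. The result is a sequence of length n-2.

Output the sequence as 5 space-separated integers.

Step 1: leaves = {1,4,7}. Remove smallest leaf 1, emit neighbor 2.
Step 2: leaves = {4,7}. Remove smallest leaf 4, emit neighbor 3.
Step 3: leaves = {3,7}. Remove smallest leaf 3, emit neighbor 5.
Step 4: leaves = {5,7}. Remove smallest leaf 5, emit neighbor 6.
Step 5: leaves = {6,7}. Remove smallest leaf 6, emit neighbor 2.
Done: 2 vertices remain (2, 7). Sequence = [2 3 5 6 2]

Answer: 2 3 5 6 2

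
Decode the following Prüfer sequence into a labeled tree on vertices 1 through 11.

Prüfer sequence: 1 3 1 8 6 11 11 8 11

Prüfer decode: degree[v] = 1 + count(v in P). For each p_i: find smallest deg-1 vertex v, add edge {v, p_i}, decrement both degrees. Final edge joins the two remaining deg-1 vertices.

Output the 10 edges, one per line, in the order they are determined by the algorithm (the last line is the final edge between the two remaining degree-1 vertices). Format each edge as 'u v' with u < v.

Initial degrees: {1:3, 2:1, 3:2, 4:1, 5:1, 6:2, 7:1, 8:3, 9:1, 10:1, 11:4}
Step 1: smallest deg-1 vertex = 2, p_1 = 1. Add edge {1,2}. Now deg[2]=0, deg[1]=2.
Step 2: smallest deg-1 vertex = 4, p_2 = 3. Add edge {3,4}. Now deg[4]=0, deg[3]=1.
Step 3: smallest deg-1 vertex = 3, p_3 = 1. Add edge {1,3}. Now deg[3]=0, deg[1]=1.
Step 4: smallest deg-1 vertex = 1, p_4 = 8. Add edge {1,8}. Now deg[1]=0, deg[8]=2.
Step 5: smallest deg-1 vertex = 5, p_5 = 6. Add edge {5,6}. Now deg[5]=0, deg[6]=1.
Step 6: smallest deg-1 vertex = 6, p_6 = 11. Add edge {6,11}. Now deg[6]=0, deg[11]=3.
Step 7: smallest deg-1 vertex = 7, p_7 = 11. Add edge {7,11}. Now deg[7]=0, deg[11]=2.
Step 8: smallest deg-1 vertex = 9, p_8 = 8. Add edge {8,9}. Now deg[9]=0, deg[8]=1.
Step 9: smallest deg-1 vertex = 8, p_9 = 11. Add edge {8,11}. Now deg[8]=0, deg[11]=1.
Final: two remaining deg-1 vertices are 10, 11. Add edge {10,11}.

Answer: 1 2
3 4
1 3
1 8
5 6
6 11
7 11
8 9
8 11
10 11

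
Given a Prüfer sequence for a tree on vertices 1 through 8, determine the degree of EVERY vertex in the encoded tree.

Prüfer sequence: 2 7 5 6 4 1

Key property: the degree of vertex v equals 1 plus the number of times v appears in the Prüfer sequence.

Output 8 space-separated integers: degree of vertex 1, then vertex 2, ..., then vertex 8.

p_1 = 2: count[2] becomes 1
p_2 = 7: count[7] becomes 1
p_3 = 5: count[5] becomes 1
p_4 = 6: count[6] becomes 1
p_5 = 4: count[4] becomes 1
p_6 = 1: count[1] becomes 1
Degrees (1 + count): deg[1]=1+1=2, deg[2]=1+1=2, deg[3]=1+0=1, deg[4]=1+1=2, deg[5]=1+1=2, deg[6]=1+1=2, deg[7]=1+1=2, deg[8]=1+0=1

Answer: 2 2 1 2 2 2 2 1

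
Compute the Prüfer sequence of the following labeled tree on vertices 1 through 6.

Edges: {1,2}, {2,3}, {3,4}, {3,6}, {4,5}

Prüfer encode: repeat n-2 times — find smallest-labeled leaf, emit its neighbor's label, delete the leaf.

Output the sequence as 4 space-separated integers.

Answer: 2 3 4 3

Derivation:
Step 1: leaves = {1,5,6}. Remove smallest leaf 1, emit neighbor 2.
Step 2: leaves = {2,5,6}. Remove smallest leaf 2, emit neighbor 3.
Step 3: leaves = {5,6}. Remove smallest leaf 5, emit neighbor 4.
Step 4: leaves = {4,6}. Remove smallest leaf 4, emit neighbor 3.
Done: 2 vertices remain (3, 6). Sequence = [2 3 4 3]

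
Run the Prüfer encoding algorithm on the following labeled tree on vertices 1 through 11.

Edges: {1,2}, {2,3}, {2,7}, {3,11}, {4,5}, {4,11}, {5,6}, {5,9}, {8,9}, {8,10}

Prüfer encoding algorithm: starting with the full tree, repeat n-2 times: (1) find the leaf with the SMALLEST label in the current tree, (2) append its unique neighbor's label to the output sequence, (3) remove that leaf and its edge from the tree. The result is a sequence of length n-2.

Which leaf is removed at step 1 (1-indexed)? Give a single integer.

Step 1: current leaves = {1,6,7,10}. Remove leaf 1 (neighbor: 2).

Answer: 1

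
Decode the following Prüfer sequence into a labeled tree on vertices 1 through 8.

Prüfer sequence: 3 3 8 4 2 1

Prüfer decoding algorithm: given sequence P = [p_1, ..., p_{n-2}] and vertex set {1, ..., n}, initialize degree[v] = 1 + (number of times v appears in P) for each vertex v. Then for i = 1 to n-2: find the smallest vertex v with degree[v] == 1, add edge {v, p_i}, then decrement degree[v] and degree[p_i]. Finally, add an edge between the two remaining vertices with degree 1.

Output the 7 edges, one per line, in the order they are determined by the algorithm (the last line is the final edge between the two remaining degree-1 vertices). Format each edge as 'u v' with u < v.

Answer: 3 5
3 6
3 8
4 7
2 4
1 2
1 8

Derivation:
Initial degrees: {1:2, 2:2, 3:3, 4:2, 5:1, 6:1, 7:1, 8:2}
Step 1: smallest deg-1 vertex = 5, p_1 = 3. Add edge {3,5}. Now deg[5]=0, deg[3]=2.
Step 2: smallest deg-1 vertex = 6, p_2 = 3. Add edge {3,6}. Now deg[6]=0, deg[3]=1.
Step 3: smallest deg-1 vertex = 3, p_3 = 8. Add edge {3,8}. Now deg[3]=0, deg[8]=1.
Step 4: smallest deg-1 vertex = 7, p_4 = 4. Add edge {4,7}. Now deg[7]=0, deg[4]=1.
Step 5: smallest deg-1 vertex = 4, p_5 = 2. Add edge {2,4}. Now deg[4]=0, deg[2]=1.
Step 6: smallest deg-1 vertex = 2, p_6 = 1. Add edge {1,2}. Now deg[2]=0, deg[1]=1.
Final: two remaining deg-1 vertices are 1, 8. Add edge {1,8}.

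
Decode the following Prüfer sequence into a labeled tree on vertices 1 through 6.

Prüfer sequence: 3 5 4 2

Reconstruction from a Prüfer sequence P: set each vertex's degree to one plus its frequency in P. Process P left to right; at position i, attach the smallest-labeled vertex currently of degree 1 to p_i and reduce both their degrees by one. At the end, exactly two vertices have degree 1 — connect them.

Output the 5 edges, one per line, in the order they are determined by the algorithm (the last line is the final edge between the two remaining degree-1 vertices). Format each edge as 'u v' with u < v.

Answer: 1 3
3 5
4 5
2 4
2 6

Derivation:
Initial degrees: {1:1, 2:2, 3:2, 4:2, 5:2, 6:1}
Step 1: smallest deg-1 vertex = 1, p_1 = 3. Add edge {1,3}. Now deg[1]=0, deg[3]=1.
Step 2: smallest deg-1 vertex = 3, p_2 = 5. Add edge {3,5}. Now deg[3]=0, deg[5]=1.
Step 3: smallest deg-1 vertex = 5, p_3 = 4. Add edge {4,5}. Now deg[5]=0, deg[4]=1.
Step 4: smallest deg-1 vertex = 4, p_4 = 2. Add edge {2,4}. Now deg[4]=0, deg[2]=1.
Final: two remaining deg-1 vertices are 2, 6. Add edge {2,6}.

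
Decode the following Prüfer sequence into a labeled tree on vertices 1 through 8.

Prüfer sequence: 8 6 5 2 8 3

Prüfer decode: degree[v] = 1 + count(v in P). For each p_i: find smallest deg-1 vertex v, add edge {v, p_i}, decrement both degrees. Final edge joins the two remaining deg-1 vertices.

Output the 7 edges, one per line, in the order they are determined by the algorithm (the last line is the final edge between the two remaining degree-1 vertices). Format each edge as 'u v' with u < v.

Initial degrees: {1:1, 2:2, 3:2, 4:1, 5:2, 6:2, 7:1, 8:3}
Step 1: smallest deg-1 vertex = 1, p_1 = 8. Add edge {1,8}. Now deg[1]=0, deg[8]=2.
Step 2: smallest deg-1 vertex = 4, p_2 = 6. Add edge {4,6}. Now deg[4]=0, deg[6]=1.
Step 3: smallest deg-1 vertex = 6, p_3 = 5. Add edge {5,6}. Now deg[6]=0, deg[5]=1.
Step 4: smallest deg-1 vertex = 5, p_4 = 2. Add edge {2,5}. Now deg[5]=0, deg[2]=1.
Step 5: smallest deg-1 vertex = 2, p_5 = 8. Add edge {2,8}. Now deg[2]=0, deg[8]=1.
Step 6: smallest deg-1 vertex = 7, p_6 = 3. Add edge {3,7}. Now deg[7]=0, deg[3]=1.
Final: two remaining deg-1 vertices are 3, 8. Add edge {3,8}.

Answer: 1 8
4 6
5 6
2 5
2 8
3 7
3 8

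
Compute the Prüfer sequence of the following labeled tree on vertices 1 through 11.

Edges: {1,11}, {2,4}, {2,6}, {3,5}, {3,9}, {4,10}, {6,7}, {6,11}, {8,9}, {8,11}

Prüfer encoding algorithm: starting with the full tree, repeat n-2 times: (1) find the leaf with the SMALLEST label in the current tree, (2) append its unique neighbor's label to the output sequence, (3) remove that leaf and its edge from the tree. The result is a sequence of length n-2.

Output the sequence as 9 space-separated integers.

Answer: 11 3 9 6 8 11 4 2 6

Derivation:
Step 1: leaves = {1,5,7,10}. Remove smallest leaf 1, emit neighbor 11.
Step 2: leaves = {5,7,10}. Remove smallest leaf 5, emit neighbor 3.
Step 3: leaves = {3,7,10}. Remove smallest leaf 3, emit neighbor 9.
Step 4: leaves = {7,9,10}. Remove smallest leaf 7, emit neighbor 6.
Step 5: leaves = {9,10}. Remove smallest leaf 9, emit neighbor 8.
Step 6: leaves = {8,10}. Remove smallest leaf 8, emit neighbor 11.
Step 7: leaves = {10,11}. Remove smallest leaf 10, emit neighbor 4.
Step 8: leaves = {4,11}. Remove smallest leaf 4, emit neighbor 2.
Step 9: leaves = {2,11}. Remove smallest leaf 2, emit neighbor 6.
Done: 2 vertices remain (6, 11). Sequence = [11 3 9 6 8 11 4 2 6]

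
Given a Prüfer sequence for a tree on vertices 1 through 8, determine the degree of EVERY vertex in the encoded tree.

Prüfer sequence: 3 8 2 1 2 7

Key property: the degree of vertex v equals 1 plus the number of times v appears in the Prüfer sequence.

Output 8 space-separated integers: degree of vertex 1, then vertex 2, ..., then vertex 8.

Answer: 2 3 2 1 1 1 2 2

Derivation:
p_1 = 3: count[3] becomes 1
p_2 = 8: count[8] becomes 1
p_3 = 2: count[2] becomes 1
p_4 = 1: count[1] becomes 1
p_5 = 2: count[2] becomes 2
p_6 = 7: count[7] becomes 1
Degrees (1 + count): deg[1]=1+1=2, deg[2]=1+2=3, deg[3]=1+1=2, deg[4]=1+0=1, deg[5]=1+0=1, deg[6]=1+0=1, deg[7]=1+1=2, deg[8]=1+1=2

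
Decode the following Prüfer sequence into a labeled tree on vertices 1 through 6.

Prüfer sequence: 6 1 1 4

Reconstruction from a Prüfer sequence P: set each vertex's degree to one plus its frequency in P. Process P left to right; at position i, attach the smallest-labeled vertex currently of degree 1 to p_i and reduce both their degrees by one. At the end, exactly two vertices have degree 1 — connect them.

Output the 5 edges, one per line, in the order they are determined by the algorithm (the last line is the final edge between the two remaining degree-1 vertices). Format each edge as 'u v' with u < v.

Initial degrees: {1:3, 2:1, 3:1, 4:2, 5:1, 6:2}
Step 1: smallest deg-1 vertex = 2, p_1 = 6. Add edge {2,6}. Now deg[2]=0, deg[6]=1.
Step 2: smallest deg-1 vertex = 3, p_2 = 1. Add edge {1,3}. Now deg[3]=0, deg[1]=2.
Step 3: smallest deg-1 vertex = 5, p_3 = 1. Add edge {1,5}. Now deg[5]=0, deg[1]=1.
Step 4: smallest deg-1 vertex = 1, p_4 = 4. Add edge {1,4}. Now deg[1]=0, deg[4]=1.
Final: two remaining deg-1 vertices are 4, 6. Add edge {4,6}.

Answer: 2 6
1 3
1 5
1 4
4 6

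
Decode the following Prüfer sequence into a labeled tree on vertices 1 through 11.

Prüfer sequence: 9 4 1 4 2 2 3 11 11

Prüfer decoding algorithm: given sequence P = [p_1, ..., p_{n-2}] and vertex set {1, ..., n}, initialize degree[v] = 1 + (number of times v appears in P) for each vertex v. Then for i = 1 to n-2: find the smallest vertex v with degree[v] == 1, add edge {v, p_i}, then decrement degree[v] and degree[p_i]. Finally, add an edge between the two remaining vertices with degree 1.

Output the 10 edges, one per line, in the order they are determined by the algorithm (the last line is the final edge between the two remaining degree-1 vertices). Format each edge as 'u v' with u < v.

Answer: 5 9
4 6
1 7
1 4
2 4
2 8
2 3
3 11
9 11
10 11

Derivation:
Initial degrees: {1:2, 2:3, 3:2, 4:3, 5:1, 6:1, 7:1, 8:1, 9:2, 10:1, 11:3}
Step 1: smallest deg-1 vertex = 5, p_1 = 9. Add edge {5,9}. Now deg[5]=0, deg[9]=1.
Step 2: smallest deg-1 vertex = 6, p_2 = 4. Add edge {4,6}. Now deg[6]=0, deg[4]=2.
Step 3: smallest deg-1 vertex = 7, p_3 = 1. Add edge {1,7}. Now deg[7]=0, deg[1]=1.
Step 4: smallest deg-1 vertex = 1, p_4 = 4. Add edge {1,4}. Now deg[1]=0, deg[4]=1.
Step 5: smallest deg-1 vertex = 4, p_5 = 2. Add edge {2,4}. Now deg[4]=0, deg[2]=2.
Step 6: smallest deg-1 vertex = 8, p_6 = 2. Add edge {2,8}. Now deg[8]=0, deg[2]=1.
Step 7: smallest deg-1 vertex = 2, p_7 = 3. Add edge {2,3}. Now deg[2]=0, deg[3]=1.
Step 8: smallest deg-1 vertex = 3, p_8 = 11. Add edge {3,11}. Now deg[3]=0, deg[11]=2.
Step 9: smallest deg-1 vertex = 9, p_9 = 11. Add edge {9,11}. Now deg[9]=0, deg[11]=1.
Final: two remaining deg-1 vertices are 10, 11. Add edge {10,11}.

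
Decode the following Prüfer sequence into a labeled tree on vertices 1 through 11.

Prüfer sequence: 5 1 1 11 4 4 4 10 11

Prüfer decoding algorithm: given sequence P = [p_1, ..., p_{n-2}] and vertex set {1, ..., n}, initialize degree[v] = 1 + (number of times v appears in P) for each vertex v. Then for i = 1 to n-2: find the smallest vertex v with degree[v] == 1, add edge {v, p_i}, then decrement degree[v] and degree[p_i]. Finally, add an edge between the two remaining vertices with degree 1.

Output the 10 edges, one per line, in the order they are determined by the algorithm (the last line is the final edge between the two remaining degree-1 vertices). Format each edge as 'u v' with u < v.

Initial degrees: {1:3, 2:1, 3:1, 4:4, 5:2, 6:1, 7:1, 8:1, 9:1, 10:2, 11:3}
Step 1: smallest deg-1 vertex = 2, p_1 = 5. Add edge {2,5}. Now deg[2]=0, deg[5]=1.
Step 2: smallest deg-1 vertex = 3, p_2 = 1. Add edge {1,3}. Now deg[3]=0, deg[1]=2.
Step 3: smallest deg-1 vertex = 5, p_3 = 1. Add edge {1,5}. Now deg[5]=0, deg[1]=1.
Step 4: smallest deg-1 vertex = 1, p_4 = 11. Add edge {1,11}. Now deg[1]=0, deg[11]=2.
Step 5: smallest deg-1 vertex = 6, p_5 = 4. Add edge {4,6}. Now deg[6]=0, deg[4]=3.
Step 6: smallest deg-1 vertex = 7, p_6 = 4. Add edge {4,7}. Now deg[7]=0, deg[4]=2.
Step 7: smallest deg-1 vertex = 8, p_7 = 4. Add edge {4,8}. Now deg[8]=0, deg[4]=1.
Step 8: smallest deg-1 vertex = 4, p_8 = 10. Add edge {4,10}. Now deg[4]=0, deg[10]=1.
Step 9: smallest deg-1 vertex = 9, p_9 = 11. Add edge {9,11}. Now deg[9]=0, deg[11]=1.
Final: two remaining deg-1 vertices are 10, 11. Add edge {10,11}.

Answer: 2 5
1 3
1 5
1 11
4 6
4 7
4 8
4 10
9 11
10 11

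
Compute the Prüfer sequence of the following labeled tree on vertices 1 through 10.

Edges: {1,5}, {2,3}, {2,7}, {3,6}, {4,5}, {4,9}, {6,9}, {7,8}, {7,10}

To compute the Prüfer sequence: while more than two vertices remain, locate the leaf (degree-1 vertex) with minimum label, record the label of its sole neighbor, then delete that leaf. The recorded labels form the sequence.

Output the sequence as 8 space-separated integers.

Answer: 5 4 9 7 6 3 2 7

Derivation:
Step 1: leaves = {1,8,10}. Remove smallest leaf 1, emit neighbor 5.
Step 2: leaves = {5,8,10}. Remove smallest leaf 5, emit neighbor 4.
Step 3: leaves = {4,8,10}. Remove smallest leaf 4, emit neighbor 9.
Step 4: leaves = {8,9,10}. Remove smallest leaf 8, emit neighbor 7.
Step 5: leaves = {9,10}. Remove smallest leaf 9, emit neighbor 6.
Step 6: leaves = {6,10}. Remove smallest leaf 6, emit neighbor 3.
Step 7: leaves = {3,10}. Remove smallest leaf 3, emit neighbor 2.
Step 8: leaves = {2,10}. Remove smallest leaf 2, emit neighbor 7.
Done: 2 vertices remain (7, 10). Sequence = [5 4 9 7 6 3 2 7]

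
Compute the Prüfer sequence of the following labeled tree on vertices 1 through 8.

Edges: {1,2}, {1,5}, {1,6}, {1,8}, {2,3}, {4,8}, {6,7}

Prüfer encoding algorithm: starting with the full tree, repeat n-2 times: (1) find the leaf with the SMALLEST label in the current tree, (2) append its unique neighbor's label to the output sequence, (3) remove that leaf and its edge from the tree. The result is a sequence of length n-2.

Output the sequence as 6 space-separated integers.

Step 1: leaves = {3,4,5,7}. Remove smallest leaf 3, emit neighbor 2.
Step 2: leaves = {2,4,5,7}. Remove smallest leaf 2, emit neighbor 1.
Step 3: leaves = {4,5,7}. Remove smallest leaf 4, emit neighbor 8.
Step 4: leaves = {5,7,8}. Remove smallest leaf 5, emit neighbor 1.
Step 5: leaves = {7,8}. Remove smallest leaf 7, emit neighbor 6.
Step 6: leaves = {6,8}. Remove smallest leaf 6, emit neighbor 1.
Done: 2 vertices remain (1, 8). Sequence = [2 1 8 1 6 1]

Answer: 2 1 8 1 6 1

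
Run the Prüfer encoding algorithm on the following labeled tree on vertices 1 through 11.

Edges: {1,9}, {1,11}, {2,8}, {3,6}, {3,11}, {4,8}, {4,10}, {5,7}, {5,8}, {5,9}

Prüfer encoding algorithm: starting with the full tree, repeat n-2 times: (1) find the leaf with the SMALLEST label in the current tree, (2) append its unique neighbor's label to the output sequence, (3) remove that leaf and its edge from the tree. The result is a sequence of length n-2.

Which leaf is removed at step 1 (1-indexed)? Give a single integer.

Answer: 2

Derivation:
Step 1: current leaves = {2,6,7,10}. Remove leaf 2 (neighbor: 8).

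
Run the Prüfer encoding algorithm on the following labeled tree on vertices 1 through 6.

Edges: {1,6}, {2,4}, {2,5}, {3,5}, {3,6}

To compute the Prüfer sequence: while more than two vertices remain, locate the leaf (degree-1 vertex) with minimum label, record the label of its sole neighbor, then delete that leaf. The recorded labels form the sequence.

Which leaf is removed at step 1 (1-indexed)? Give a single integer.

Step 1: current leaves = {1,4}. Remove leaf 1 (neighbor: 6).

Answer: 1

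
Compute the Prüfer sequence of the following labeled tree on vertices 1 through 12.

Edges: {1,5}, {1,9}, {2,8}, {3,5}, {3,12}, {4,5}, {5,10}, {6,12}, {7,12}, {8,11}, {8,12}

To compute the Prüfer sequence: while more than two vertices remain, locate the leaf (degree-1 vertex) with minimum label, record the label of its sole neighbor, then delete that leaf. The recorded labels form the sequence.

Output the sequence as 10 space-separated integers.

Answer: 8 5 12 12 1 5 5 3 12 8

Derivation:
Step 1: leaves = {2,4,6,7,9,10,11}. Remove smallest leaf 2, emit neighbor 8.
Step 2: leaves = {4,6,7,9,10,11}. Remove smallest leaf 4, emit neighbor 5.
Step 3: leaves = {6,7,9,10,11}. Remove smallest leaf 6, emit neighbor 12.
Step 4: leaves = {7,9,10,11}. Remove smallest leaf 7, emit neighbor 12.
Step 5: leaves = {9,10,11}. Remove smallest leaf 9, emit neighbor 1.
Step 6: leaves = {1,10,11}. Remove smallest leaf 1, emit neighbor 5.
Step 7: leaves = {10,11}. Remove smallest leaf 10, emit neighbor 5.
Step 8: leaves = {5,11}. Remove smallest leaf 5, emit neighbor 3.
Step 9: leaves = {3,11}. Remove smallest leaf 3, emit neighbor 12.
Step 10: leaves = {11,12}. Remove smallest leaf 11, emit neighbor 8.
Done: 2 vertices remain (8, 12). Sequence = [8 5 12 12 1 5 5 3 12 8]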